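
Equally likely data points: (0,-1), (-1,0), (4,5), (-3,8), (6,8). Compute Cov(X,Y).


E[X]=6/5, E[Y]=4, E[XY]=44/5
Cov(X,Y) = E[XY] - E[X]E[Y] = 44/5 - 6/5*4 = 4

4


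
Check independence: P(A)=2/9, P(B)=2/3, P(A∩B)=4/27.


P(A)*P(B) = 2/9*2/3 = 4/27
P(A∩B) = 4/27, which equals P(A)P(B), so independent

Yes, A and B are independent


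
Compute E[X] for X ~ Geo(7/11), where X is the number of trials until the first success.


For geometric (trials until first success), E[X] = 1/p = 1/(7/11) = 11/7

11/7


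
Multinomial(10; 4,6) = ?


10! = 3628800
Denominator: 4!=24 * 6!=720
Coefficient = 3628800 / 17280 = 210

210


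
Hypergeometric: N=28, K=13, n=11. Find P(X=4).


P(X=4) = C(13,4)*C(15,7) / C(28,11)
= 715*6435 / 21474180
= 4601025/21474180 = 7865/36708

7865/36708


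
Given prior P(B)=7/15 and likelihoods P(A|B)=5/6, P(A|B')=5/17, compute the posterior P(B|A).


P(A) = P(A|B)P(B) + P(A|B')P(B') = 5/6*7/15 + 5/17*8/15 = 167/306
P(B|A) = P(A|B)P(B)/P(A) = (7/18)/(167/306) = 119/167

119/167


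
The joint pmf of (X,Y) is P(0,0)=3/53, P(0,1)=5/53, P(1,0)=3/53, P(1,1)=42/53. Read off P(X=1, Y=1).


Read from table: P(X=1, Y=1) = 42/53

42/53


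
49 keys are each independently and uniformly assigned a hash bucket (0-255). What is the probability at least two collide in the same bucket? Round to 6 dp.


P(all different) = prod((256-i)/256 for i=0..48) = 0.007336
P(at least one match) = 1 - 0.007336 = 0.992664

0.992664


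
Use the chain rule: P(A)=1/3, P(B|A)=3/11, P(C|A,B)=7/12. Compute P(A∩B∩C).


P(A∩B∩C) = P(A) * P(B|A) * P(C|A∩B)
= 1/3 * 3/11 * 7/12
= 1/11 * 7/12 = 7/132

7/132


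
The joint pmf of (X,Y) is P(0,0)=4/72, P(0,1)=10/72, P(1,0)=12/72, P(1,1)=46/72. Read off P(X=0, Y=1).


Read from table: P(X=0, Y=1) = 10/72 = 5/36

5/36


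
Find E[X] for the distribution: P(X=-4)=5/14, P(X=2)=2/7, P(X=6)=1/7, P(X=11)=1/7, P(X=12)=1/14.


E[X] = sum(x * P(x))
= -4*5/14 + 2*2/7 + 6*1/7 + 11*1/7 + 12*1/14
= 17/7

17/7


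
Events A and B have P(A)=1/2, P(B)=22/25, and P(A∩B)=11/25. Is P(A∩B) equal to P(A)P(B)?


P(A)*P(B) = 1/2*22/25 = 11/25
P(A∩B) = 11/25, which equals P(A)P(B), so independent

Yes, A and B are independent


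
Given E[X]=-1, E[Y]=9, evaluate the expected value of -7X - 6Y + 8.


E[-7X - 6Y + 8] = -7*E[X] - 6*E[Y] + 8
= (-7)*(-1) + (-6)*(9) + (8)
= 7 - 54 + 8 = -39

-39


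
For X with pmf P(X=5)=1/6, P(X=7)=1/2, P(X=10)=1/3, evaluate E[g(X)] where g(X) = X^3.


E[X^3] = sum(g(x)*P(x))
= 125*1/6 + 343*1/2 + 1000*1/3
= 1577/3

1577/3


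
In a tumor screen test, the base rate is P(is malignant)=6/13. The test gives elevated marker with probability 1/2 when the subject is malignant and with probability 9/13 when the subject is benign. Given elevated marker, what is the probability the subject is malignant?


P(A) = P(A|B)P(B) + P(A|B')P(B') = 1/2*6/13 + 9/13*7/13 = 102/169
P(B|A) = P(A|B)P(B)/P(A) = (3/13)/(102/169) = 13/34

13/34


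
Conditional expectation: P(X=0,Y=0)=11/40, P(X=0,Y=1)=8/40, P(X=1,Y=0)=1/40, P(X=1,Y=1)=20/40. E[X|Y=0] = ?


P(Y=0) = 12/40
E[X|Y=0] = (0*11 + 1*1)/12 = 1/12

1/12


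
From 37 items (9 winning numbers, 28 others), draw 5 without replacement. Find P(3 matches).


P(X=3) = C(9,3)*C(28,2) / C(37,5)
= 84*378 / 435897
= 31752/435897 = 504/6919

504/6919


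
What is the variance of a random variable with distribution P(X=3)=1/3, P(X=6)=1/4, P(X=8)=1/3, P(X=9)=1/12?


E[X] = 71/12, E[X^2] = 481/12
Var(X) = E[X^2] - (E[X])^2 = 481/12 - (71/12)^2 = 731/144

731/144


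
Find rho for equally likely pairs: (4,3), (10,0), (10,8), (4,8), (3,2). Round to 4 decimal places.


Cov(X,Y) = -0.0400, Var(X) = 9.7600, Var(Y) = 10.5600
rho = Cov/(sqrt(VarX)*sqrt(VarY)) = -0.0039

-0.0039


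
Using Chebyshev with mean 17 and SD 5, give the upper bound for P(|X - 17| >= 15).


k = 15/5 = 3
Chebyshev: P(|X-mu| >= k*sigma) <= 1/k^2 = 1/3^2 = 1/9

1/9


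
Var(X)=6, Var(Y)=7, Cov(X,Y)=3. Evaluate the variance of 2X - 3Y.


Var(2X - 3Y) = 2^2*Var(X) + (-3)^2*Var(Y) + 2*2*(-3)*Cov(X,Y)
= 4*6 + 9*7 - 12*3
= 24 + 63 - 36 = 51

51


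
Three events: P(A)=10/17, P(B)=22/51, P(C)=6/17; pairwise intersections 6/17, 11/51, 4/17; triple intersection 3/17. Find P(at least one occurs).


P(A∪B∪C) = P(A)+P(B)+P(C) - P(AB)-P(AC)-P(BC) + P(ABC)
= 10/17+22/51+6/17 - 6/17-11/51-4/17 + 3/17
= 38/51

38/51


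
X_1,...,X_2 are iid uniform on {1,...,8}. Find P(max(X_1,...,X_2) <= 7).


P(max <= 7) = P(all X_i <= 7) = (P(X_1 <= 7))^2
= (7/8)^2 = 49/64

49/64


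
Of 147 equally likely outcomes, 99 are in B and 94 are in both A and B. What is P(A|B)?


P(A|B) = P(A∩B)/P(B) = (94/147)/(99/147) = 94/99

94/99


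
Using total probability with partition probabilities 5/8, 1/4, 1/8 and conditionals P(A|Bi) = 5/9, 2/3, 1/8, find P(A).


P(A) = P(A|B1)P(B1) + P(A|B2)P(B2) + P(A|B3)P(B3)
= 5/9*5/8 + 2/3*1/4 + 1/8*1/8
= 25/72 + 1/6 + 1/64 = 305/576

305/576


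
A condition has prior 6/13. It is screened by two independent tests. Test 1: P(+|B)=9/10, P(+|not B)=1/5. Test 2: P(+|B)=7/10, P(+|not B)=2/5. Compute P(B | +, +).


After test 1: P(+) = 9/10*6/13 + 1/5*7/13 = 34/65
P(B|+) = (27/65)/(34/65) = 27/34
After test 2 (use post1 as new prior): P(+) = 7/10*27/34 + 2/5*7/34 = 217/340
P(B|+,+) = (189/340)/(217/340) = 27/31

27/31


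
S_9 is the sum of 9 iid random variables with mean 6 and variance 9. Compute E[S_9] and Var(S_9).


E[S_n] = n*mu = 9*6 = 54
Var(S_n) = n*sigma^2 = 9*9 = 81

E[S_9]=54, Var(S_9)=81


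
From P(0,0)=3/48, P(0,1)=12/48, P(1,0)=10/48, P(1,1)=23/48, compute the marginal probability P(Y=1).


P(Y=1) = P(0,1)+P(1,1) = 12/48 + 23/48 = 35/48

35/48


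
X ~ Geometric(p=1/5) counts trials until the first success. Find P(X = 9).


P(X=9) = (1-p)^8 * p = (4/5)^8 * 1/5
= 65536/390625 * 1/5 = 65536/1953125

65536/1953125


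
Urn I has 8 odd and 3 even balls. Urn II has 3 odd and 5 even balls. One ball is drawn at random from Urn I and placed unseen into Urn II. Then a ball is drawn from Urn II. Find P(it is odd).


P(transfer odd) = 8/11; P(transfer even) = 3/11
If odd transferred: Urn II has 4 odd of 9, so P(odd|odd moved) = 4/9
If even transferred: Urn II has 3 odd of 9, so P(odd|even moved) = 1/3
By total probability: P(odd) = 8/11*4/9 + 3/11*1/3 = 41/99

41/99


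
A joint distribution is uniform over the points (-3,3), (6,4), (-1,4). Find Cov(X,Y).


E[X]=2/3, E[Y]=11/3, E[XY]=11/3
Cov(X,Y) = E[XY] - E[X]E[Y] = 11/3 - 2/3*11/3 = 11/9

11/9


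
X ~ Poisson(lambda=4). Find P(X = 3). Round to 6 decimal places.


P(X=3) = e^(-4) * 4^3 / 3!
≈ 0.01831563889 * 64 / 6
≈ 0.195367

0.195367


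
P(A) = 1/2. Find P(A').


P(A') = 1 - P(A) = 1 - 1/2 = 1/2

1/2


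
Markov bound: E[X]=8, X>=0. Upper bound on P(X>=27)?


Markov: P(X >= a) <= E[X]/a
P(X >= 27) <= 8/27

8/27


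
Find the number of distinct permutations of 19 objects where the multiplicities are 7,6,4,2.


19! = 121645100408832000
Denominator: 7!=5040 * 6!=720 * 4!=24 * 2!=2
Coefficient = 121645100408832000 / 174182400 = 698377680

698377680


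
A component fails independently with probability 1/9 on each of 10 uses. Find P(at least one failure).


P(at least one) = 1 - P(none)
P(none) = (1 - 1/9)^10 = (8/9)^10 = 1073741824/3486784401
P(at least one) = 1 - 1073741824/3486784401 = 2413042577/3486784401

2413042577/3486784401


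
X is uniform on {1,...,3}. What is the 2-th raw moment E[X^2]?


E[X^2] = (1/3) * sum(x^2 for x=1..3)
= 14/3

14/3


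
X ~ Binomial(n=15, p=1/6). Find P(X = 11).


P(X=11) = C(15,11) * p^11 * (1-p)^4
= 1365 * 1/362797056 * 625/1296
= 284375/156728328192

284375/156728328192


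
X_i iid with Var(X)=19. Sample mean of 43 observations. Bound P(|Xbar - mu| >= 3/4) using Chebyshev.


Var(Xbar) = Var(X)/n = 19/43
Chebyshev: P(|Xbar-mu| >= 3/4) <= Var(Xbar)/(3/4)^2 = (19/43)/(9/16) = 304/387

304/387


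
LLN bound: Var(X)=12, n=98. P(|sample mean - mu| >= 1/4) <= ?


Var(Xbar) = Var(X)/n = 12/98
Chebyshev: P(|Xbar-mu| >= 1/4) <= Var(Xbar)/(1/4)^2 = (6/49)/(1/16) = 96/49
Bound exceeds 1, so trivial bound: 1

1


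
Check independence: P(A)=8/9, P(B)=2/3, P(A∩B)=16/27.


P(A)*P(B) = 8/9*2/3 = 16/27
P(A∩B) = 16/27, which equals P(A)P(B), so independent

Yes, A and B are independent


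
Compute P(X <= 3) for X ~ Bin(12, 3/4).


P(X<=3) = P(X=0) + P(X=1) + P(X=2) + P(X=3)
= 1/16777216 + 9/4194304 + 297/8388608 + 1485/4194304
= 6571/16777216

6571/16777216


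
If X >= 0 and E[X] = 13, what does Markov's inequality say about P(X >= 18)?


Markov: P(X >= a) <= E[X]/a
P(X >= 18) <= 13/18

13/18


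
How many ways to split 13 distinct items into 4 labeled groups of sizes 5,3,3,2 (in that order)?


13! = 6227020800
Denominator: 5!=120 * 3!=6 * 3!=6 * 2!=2
Coefficient = 6227020800 / 8640 = 720720

720720


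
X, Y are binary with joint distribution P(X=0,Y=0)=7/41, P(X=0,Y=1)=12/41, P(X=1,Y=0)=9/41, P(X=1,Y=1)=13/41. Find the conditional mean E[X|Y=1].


P(Y=1) = 25/41
E[X|Y=1] = (0*12 + 1*13)/25 = 13/25

13/25


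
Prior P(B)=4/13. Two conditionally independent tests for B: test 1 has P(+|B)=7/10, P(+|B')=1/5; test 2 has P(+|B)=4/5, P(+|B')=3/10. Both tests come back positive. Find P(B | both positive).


After test 1: P(+) = 7/10*4/13 + 1/5*9/13 = 23/65
P(B|+) = (14/65)/(23/65) = 14/23
After test 2 (use post1 as new prior): P(+) = 4/5*14/23 + 3/10*9/23 = 139/230
P(B|+,+) = (56/115)/(139/230) = 112/139

112/139


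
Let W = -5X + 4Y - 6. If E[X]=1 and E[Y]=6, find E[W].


E[-5X + 4Y - 6] = -5*E[X] + 4*E[Y] - 6
= (-5)*(1) + (4)*(6) + (-6)
= -5 + 24 - 6 = 13

13


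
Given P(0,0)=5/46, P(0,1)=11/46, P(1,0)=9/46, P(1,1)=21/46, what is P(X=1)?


P(X=1) = P(1,0)+P(1,1) = 9/46 + 21/46 = 30/46 = 15/23

15/23


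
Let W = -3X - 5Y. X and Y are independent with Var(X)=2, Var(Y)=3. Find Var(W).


Independence => Cov(X,Y)=0
Var(-3X - 5Y) = (-3)^2*Var(X) + (-5)^2*Var(Y)
= 9*2 + 25*3 = 93

93


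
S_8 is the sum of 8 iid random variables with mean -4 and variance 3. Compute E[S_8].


E[S_n] = n*E[X_1] = 8*-4 = -32

-32


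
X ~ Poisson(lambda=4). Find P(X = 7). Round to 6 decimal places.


P(X=7) = e^(-4) * 4^7 / 7!
≈ 0.01831563889 * 16384 / 5040
≈ 0.059540

0.059540


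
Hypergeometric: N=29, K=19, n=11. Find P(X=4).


P(X=4) = C(19,4)*C(10,7) / C(29,11)
= 3876*120 / 34597290
= 465120/34597290 = 816/60697

816/60697


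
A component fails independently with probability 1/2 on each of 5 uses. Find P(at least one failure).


P(at least one) = 1 - P(none)
P(none) = (1 - 1/2)^5 = (1/2)^5 = 1/32
P(at least one) = 1 - 1/32 = 31/32

31/32


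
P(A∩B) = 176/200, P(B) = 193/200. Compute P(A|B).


P(A|B) = P(A∩B)/P(B) = (176/200)/(193/200) = 176/193

176/193


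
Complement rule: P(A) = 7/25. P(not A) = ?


P(A') = 1 - P(A) = 1 - 7/25 = 18/25

18/25


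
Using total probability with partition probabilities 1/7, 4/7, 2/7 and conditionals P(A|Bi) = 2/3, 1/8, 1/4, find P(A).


P(A) = P(A|B1)P(B1) + P(A|B2)P(B2) + P(A|B3)P(B3)
= 2/3*1/7 + 1/8*4/7 + 1/4*2/7
= 2/21 + 1/14 + 1/14 = 5/21

5/21


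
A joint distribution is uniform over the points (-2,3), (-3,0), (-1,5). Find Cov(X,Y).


E[X]=-2, E[Y]=8/3, E[XY]=-11/3
Cov(X,Y) = E[XY] - E[X]E[Y] = -11/3 + 2*8/3 = 5/3

5/3


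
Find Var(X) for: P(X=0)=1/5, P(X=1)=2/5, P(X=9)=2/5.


E[X] = 4, E[X^2] = 164/5
Var(X) = E[X^2] - (E[X])^2 = 164/5 - (4)^2 = 84/5

84/5


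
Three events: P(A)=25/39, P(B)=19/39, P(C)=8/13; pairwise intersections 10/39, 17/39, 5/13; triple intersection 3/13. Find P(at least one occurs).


P(A∪B∪C) = P(A)+P(B)+P(C) - P(AB)-P(AC)-P(BC) + P(ABC)
= 25/39+19/39+8/13 - 10/39-17/39-5/13 + 3/13
= 35/39

35/39


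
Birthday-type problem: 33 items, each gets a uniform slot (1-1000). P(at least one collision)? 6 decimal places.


P(all different) = prod((1000-i)/1000 for i=0..32) = 0.586364
P(at least one match) = 1 - 0.586364 = 0.413636

0.413636


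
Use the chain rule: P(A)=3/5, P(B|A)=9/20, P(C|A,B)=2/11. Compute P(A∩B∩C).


P(A∩B∩C) = P(A) * P(B|A) * P(C|A∩B)
= 3/5 * 9/20 * 2/11
= 27/100 * 2/11 = 27/550

27/550


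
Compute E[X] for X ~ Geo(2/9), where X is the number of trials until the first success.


For geometric (trials until first success), E[X] = 1/p = 1/(2/9) = 9/2

9/2


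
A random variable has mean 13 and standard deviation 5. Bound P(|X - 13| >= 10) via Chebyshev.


k = 10/5 = 2
Chebyshev: P(|X-mu| >= k*sigma) <= 1/k^2 = 1/2^2 = 1/4

1/4


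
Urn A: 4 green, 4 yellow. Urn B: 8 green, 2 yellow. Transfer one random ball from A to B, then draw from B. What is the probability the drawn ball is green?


P(transfer green) = 4/8 = 1/2; P(transfer yellow) = 1/2
If green transferred: Urn II has 9 green of 11, so P(green|green moved) = 9/11
If yellow transferred: Urn II has 8 green of 11, so P(green|yellow moved) = 8/11
By total probability: P(green) = 1/2*9/11 + 1/2*8/11 = 17/22

17/22


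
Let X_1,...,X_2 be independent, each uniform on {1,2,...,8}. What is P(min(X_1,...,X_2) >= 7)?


P(min >= 7) = P(all X_i >= 7) = (P(X_1 >= 7))^2
= (2/8)^2 = (1/4)^2 = 1/16

1/16


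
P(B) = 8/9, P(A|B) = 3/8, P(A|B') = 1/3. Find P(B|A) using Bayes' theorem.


P(A) = P(A|B)P(B) + P(A|B')P(B') = 3/8*8/9 + 1/3*1/9 = 10/27
P(B|A) = P(A|B)P(B)/P(A) = (1/3)/(10/27) = 9/10

9/10


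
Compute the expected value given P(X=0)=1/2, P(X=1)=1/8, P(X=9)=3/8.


E[X] = sum(x * P(x))
= 0*1/2 + 1*1/8 + 9*3/8
= 7/2

7/2


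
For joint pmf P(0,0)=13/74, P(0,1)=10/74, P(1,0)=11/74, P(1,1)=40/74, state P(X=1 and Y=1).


Read from table: P(X=1, Y=1) = 40/74 = 20/37

20/37


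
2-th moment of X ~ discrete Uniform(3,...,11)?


E[X^2] = (1/9) * sum(x^2 for x=3..11)
= 501/9 = 167/3

167/3


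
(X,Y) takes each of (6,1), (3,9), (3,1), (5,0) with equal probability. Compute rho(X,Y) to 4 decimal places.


Cov(X,Y) = -2.6875, Var(X) = 1.6875, Var(Y) = 13.1875
rho = Cov/(sqrt(VarX)*sqrt(VarY)) = -0.5697

-0.5697


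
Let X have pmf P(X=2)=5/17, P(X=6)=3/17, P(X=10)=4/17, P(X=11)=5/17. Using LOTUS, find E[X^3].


E[X^3] = sum(g(x)*P(x))
= 8*5/17 + 216*3/17 + 1000*4/17 + 1331*5/17
= 11343/17

11343/17


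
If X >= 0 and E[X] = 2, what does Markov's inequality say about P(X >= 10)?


Markov: P(X >= a) <= E[X]/a
P(X >= 10) <= 2/10 = 1/5

1/5


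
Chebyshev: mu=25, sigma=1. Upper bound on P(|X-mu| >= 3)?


k = 3/1 = 3
Chebyshev: P(|X-mu| >= k*sigma) <= 1/k^2 = 1/3^2 = 1/9

1/9


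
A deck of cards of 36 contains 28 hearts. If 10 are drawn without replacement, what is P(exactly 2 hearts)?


P(X=2) = C(28,2)*C(8,8) / C(36,10)
= 378*1 / 254186856
= 378/254186856 = 1/672452

1/672452


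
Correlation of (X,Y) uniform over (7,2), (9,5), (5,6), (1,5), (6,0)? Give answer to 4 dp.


Cov(X,Y) = -1.3600, Var(X) = 7.0400, Var(Y) = 5.0400
rho = Cov/(sqrt(VarX)*sqrt(VarY)) = -0.2283

-0.2283


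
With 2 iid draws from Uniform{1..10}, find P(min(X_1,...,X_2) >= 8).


P(min >= 8) = P(all X_i >= 8) = (P(X_1 >= 8))^2
= (3/10)^2 = 9/100

9/100


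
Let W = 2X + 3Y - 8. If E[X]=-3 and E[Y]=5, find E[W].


E[2X + 3Y - 8] = 2*E[X] + 3*E[Y] - 8
= (2)*(-3) + (3)*(5) + (-8)
= -6 + 15 - 8 = 1

1


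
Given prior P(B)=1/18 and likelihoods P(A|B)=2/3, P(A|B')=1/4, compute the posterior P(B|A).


P(A) = P(A|B)P(B) + P(A|B')P(B') = 2/3*1/18 + 1/4*17/18 = 59/216
P(B|A) = P(A|B)P(B)/P(A) = (1/27)/(59/216) = 8/59

8/59


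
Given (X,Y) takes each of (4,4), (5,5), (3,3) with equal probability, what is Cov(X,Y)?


E[X]=4, E[Y]=4, E[XY]=50/3
Cov(X,Y) = E[XY] - E[X]E[Y] = 50/3 - 4*4 = 2/3

2/3


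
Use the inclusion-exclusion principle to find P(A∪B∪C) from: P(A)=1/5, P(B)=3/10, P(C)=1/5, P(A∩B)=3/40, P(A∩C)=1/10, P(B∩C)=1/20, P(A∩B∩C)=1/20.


P(A∪B∪C) = P(A)+P(B)+P(C) - P(AB)-P(AC)-P(BC) + P(ABC)
= 1/5+3/10+1/5 - 3/40-1/10-1/20 + 1/20
= 21/40

21/40


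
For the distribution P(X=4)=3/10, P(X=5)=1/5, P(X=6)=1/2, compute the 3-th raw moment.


E[X^3] = sum(x^3 * P(x))
= 64*3/10 + 125*1/5 + 216*1/2
= 761/5

761/5


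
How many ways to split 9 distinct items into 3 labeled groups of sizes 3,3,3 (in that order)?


9! = 362880
Denominator: 3!=6 * 3!=6 * 3!=6
Coefficient = 362880 / 216 = 1680

1680


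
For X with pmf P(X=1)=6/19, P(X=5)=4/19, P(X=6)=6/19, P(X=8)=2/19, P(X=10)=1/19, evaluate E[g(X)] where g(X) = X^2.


E[X^2] = sum(g(x)*P(x))
= 1*6/19 + 25*4/19 + 36*6/19 + 64*2/19 + 100*1/19
= 550/19

550/19


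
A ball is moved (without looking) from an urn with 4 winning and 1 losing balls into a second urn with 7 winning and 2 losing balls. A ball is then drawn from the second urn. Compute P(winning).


P(transfer winning) = 4/5; P(transfer losing) = 1/5
If winning transferred: Urn II has 8 winning of 10, so P(winning|winning moved) = 4/5
If losing transferred: Urn II has 7 winning of 10, so P(winning|losing moved) = 7/10
By total probability: P(winning) = 4/5*4/5 + 1/5*7/10 = 39/50

39/50


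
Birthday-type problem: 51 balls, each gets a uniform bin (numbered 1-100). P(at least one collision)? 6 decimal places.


P(all different) = prod((100-i)/100 for i=0..50) = 0.000000
P(at least one match) = 1 - 0.000000 = 1.000000

1.000000


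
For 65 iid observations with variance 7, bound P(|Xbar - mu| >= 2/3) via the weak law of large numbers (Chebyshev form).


Var(Xbar) = Var(X)/n = 7/65
Chebyshev: P(|Xbar-mu| >= 2/3) <= Var(Xbar)/(2/3)^2 = (7/65)/(4/9) = 63/260

63/260


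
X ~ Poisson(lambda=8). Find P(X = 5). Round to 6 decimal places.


P(X=5) = e^(-8) * 8^5 / 5!
≈ 0.0003354626279 * 32768 / 120
≈ 0.091604

0.091604


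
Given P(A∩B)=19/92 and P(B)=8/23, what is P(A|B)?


P(A|B) = P(A∩B)/P(B) = (19/92)/(32/92) = 19/32

19/32


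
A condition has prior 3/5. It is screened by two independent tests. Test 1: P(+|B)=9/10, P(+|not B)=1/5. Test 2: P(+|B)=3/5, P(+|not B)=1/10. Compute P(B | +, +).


After test 1: P(+) = 9/10*3/5 + 1/5*2/5 = 31/50
P(B|+) = (27/50)/(31/50) = 27/31
After test 2 (use post1 as new prior): P(+) = 3/5*27/31 + 1/10*4/31 = 83/155
P(B|+,+) = (81/155)/(83/155) = 81/83

81/83


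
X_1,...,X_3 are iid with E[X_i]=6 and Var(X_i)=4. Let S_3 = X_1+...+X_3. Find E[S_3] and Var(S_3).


E[S_n] = n*mu = 3*6 = 18
Var(S_n) = n*sigma^2 = 3*4 = 12

E[S_3]=18, Var(S_3)=12


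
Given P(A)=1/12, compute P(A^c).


P(A') = 1 - P(A) = 1 - 1/12 = 11/12

11/12


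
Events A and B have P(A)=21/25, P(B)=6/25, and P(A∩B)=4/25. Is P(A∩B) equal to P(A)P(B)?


P(A)*P(B) = 21/25*6/25 = 126/625
P(A∩B) = 4/25 != 126/625, so not independent

No, A and B are not independent


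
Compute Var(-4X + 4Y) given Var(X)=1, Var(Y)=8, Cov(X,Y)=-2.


Var(-4X + 4Y) = (-4)^2*Var(X) + 4^2*Var(Y) + 2*(-4)*4*Cov(X,Y)
= 16*1 + 16*8 - 32*(-2)
= 16 + 128 + 64 = 208

208


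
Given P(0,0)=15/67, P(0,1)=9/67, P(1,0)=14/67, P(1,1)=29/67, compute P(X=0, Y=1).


Read from table: P(X=0, Y=1) = 9/67

9/67


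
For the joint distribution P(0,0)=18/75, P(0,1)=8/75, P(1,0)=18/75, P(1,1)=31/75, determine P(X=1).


P(X=1) = P(1,0)+P(1,1) = 18/75 + 31/75 = 49/75

49/75


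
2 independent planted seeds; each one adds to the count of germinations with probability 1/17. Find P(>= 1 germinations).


P(at least one) = 1 - P(none)
P(none) = (1 - 1/17)^2 = (16/17)^2 = 256/289
P(at least one) = 1 - 256/289 = 33/289

33/289


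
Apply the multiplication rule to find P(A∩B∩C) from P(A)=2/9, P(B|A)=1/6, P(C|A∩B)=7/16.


P(A∩B∩C) = P(A) * P(B|A) * P(C|A∩B)
= 2/9 * 1/6 * 7/16
= 1/27 * 7/16 = 7/432

7/432


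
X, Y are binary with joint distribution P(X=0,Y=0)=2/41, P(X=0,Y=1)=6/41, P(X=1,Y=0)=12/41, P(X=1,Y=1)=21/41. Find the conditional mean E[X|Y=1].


P(Y=1) = 27/41
E[X|Y=1] = (0*6 + 1*21)/27 = 21/27 = 7/9

7/9


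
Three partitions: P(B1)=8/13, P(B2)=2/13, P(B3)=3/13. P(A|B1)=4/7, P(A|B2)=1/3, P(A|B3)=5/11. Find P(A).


P(A) = P(A|B1)P(B1) + P(A|B2)P(B2) + P(A|B3)P(B3)
= 4/7*8/13 + 1/3*2/13 + 5/11*3/13
= 32/91 + 2/39 + 15/143 = 1525/3003

1525/3003


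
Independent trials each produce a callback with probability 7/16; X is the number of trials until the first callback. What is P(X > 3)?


P(X > 3) = P(first 3 trials all fail) = (1-p)^3 = (9/16)^3 = 729/4096

729/4096


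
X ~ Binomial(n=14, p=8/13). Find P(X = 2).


P(X=2) = C(14,2) * p^2 * (1-p)^12
= 91 * 64/169 * 244140625/23298085122481
= 109375000000/302875106592253

109375000000/302875106592253


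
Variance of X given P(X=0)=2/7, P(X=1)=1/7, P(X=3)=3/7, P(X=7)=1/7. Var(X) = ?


E[X] = 17/7, E[X^2] = 11
Var(X) = E[X^2] - (E[X])^2 = 11 - (17/7)^2 = 250/49

250/49


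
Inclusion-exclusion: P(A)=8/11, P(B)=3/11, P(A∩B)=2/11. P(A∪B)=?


P(A∪B) = P(A) + P(B) - P(A∩B)
= 8/11 + 3/11 - 2/11 = 9/11

9/11


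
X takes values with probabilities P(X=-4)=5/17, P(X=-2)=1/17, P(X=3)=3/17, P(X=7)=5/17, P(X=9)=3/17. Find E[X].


E[X] = sum(x * P(x))
= -4*5/17 - 2*1/17 + 3*3/17 + 7*5/17 + 9*3/17
= 49/17

49/17


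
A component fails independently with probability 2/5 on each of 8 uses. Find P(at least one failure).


P(at least one) = 1 - P(none)
P(none) = (1 - 2/5)^8 = (3/5)^8 = 6561/390625
P(at least one) = 1 - 6561/390625 = 384064/390625

384064/390625


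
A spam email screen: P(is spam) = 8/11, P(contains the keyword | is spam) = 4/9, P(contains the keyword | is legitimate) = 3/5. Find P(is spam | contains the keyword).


P(A) = P(A|B)P(B) + P(A|B')P(B') = 4/9*8/11 + 3/5*3/11 = 241/495
P(B|A) = P(A|B)P(B)/P(A) = (32/99)/(241/495) = 160/241

160/241


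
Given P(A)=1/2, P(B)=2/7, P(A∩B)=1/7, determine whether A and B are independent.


P(A)*P(B) = 1/2*2/7 = 1/7
P(A∩B) = 1/7, which equals P(A)P(B), so independent

Yes, A and B are independent


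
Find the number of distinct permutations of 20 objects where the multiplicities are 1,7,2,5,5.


20! = 2432902008176640000
Denominator: 1!=1 * 7!=5040 * 2!=2 * 5!=120 * 5!=120
Coefficient = 2432902008176640000 / 145152000 = 16761064320

16761064320


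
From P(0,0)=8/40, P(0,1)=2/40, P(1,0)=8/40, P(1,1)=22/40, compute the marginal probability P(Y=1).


P(Y=1) = P(0,1)+P(1,1) = 2/40 + 22/40 = 24/40 = 3/5

3/5


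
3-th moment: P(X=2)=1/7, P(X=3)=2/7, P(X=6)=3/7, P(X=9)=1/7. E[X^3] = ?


E[X^3] = sum(x^3 * P(x))
= 8*1/7 + 27*2/7 + 216*3/7 + 729*1/7
= 1439/7

1439/7


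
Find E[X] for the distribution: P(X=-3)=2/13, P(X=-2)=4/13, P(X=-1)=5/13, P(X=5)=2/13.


E[X] = sum(x * P(x))
= -3*2/13 - 2*4/13 - 1*5/13 + 5*2/13
= -9/13

-9/13


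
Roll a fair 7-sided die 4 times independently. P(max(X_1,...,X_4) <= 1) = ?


P(max <= 1) = P(all X_i <= 1) = (P(X_1 <= 1))^4
= (1/7)^4 = 1/2401

1/2401


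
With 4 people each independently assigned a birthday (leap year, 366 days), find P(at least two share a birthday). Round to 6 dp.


P(all different) = prod((366-i)/366 for i=0..3) = 0.983689
P(at least one match) = 1 - 0.983689 = 0.016311

0.016311


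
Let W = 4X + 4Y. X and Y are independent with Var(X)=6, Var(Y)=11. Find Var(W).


Independence => Cov(X,Y)=0
Var(4X + 4Y) = 4^2*Var(X) + 4^2*Var(Y)
= 16*6 + 16*11 = 272

272


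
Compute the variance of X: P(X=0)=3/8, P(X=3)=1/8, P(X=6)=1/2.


E[X] = 27/8, E[X^2] = 153/8
Var(X) = E[X^2] - (E[X])^2 = 153/8 - (27/8)^2 = 495/64

495/64


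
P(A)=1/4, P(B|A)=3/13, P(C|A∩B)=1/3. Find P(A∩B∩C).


P(A∩B∩C) = P(A) * P(B|A) * P(C|A∩B)
= 1/4 * 3/13 * 1/3
= 3/52 * 1/3 = 1/52

1/52


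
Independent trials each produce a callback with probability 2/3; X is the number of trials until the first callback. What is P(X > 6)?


P(X > 6) = P(first 6 trials all fail) = (1-p)^6 = (1/3)^6 = 1/729

1/729


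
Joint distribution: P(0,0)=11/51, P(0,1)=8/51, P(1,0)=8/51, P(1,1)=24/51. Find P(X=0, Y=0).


Read from table: P(X=0, Y=0) = 11/51

11/51


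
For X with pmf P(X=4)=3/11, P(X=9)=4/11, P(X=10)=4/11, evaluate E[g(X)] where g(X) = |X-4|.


E[|X-4|] = sum(g(x)*P(x))
= 0*3/11 + 5*4/11 + 6*4/11
= 4

4


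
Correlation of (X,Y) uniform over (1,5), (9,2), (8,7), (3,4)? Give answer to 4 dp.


Cov(X,Y) = -0.8750, Var(X) = 11.1875, Var(Y) = 3.2500
rho = Cov/(sqrt(VarX)*sqrt(VarY)) = -0.1451

-0.1451


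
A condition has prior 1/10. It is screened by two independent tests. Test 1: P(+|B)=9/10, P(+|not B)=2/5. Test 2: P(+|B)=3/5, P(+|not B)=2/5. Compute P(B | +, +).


After test 1: P(+) = 9/10*1/10 + 2/5*9/10 = 9/20
P(B|+) = (9/100)/(9/20) = 1/5
After test 2 (use post1 as new prior): P(+) = 3/5*1/5 + 2/5*4/5 = 11/25
P(B|+,+) = (3/25)/(11/25) = 3/11

3/11


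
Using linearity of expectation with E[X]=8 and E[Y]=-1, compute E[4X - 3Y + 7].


E[4X - 3Y + 7] = 4*E[X] - 3*E[Y] + 7
= (4)*(8) + (-3)*(-1) + (7)
= 32 + 3 + 7 = 42

42


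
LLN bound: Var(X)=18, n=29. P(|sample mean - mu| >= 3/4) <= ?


Var(Xbar) = Var(X)/n = 18/29
Chebyshev: P(|Xbar-mu| >= 3/4) <= Var(Xbar)/(3/4)^2 = (18/29)/(9/16) = 32/29
Bound exceeds 1, so trivial bound: 1

1


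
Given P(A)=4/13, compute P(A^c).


P(A') = 1 - P(A) = 1 - 4/13 = 9/13

9/13


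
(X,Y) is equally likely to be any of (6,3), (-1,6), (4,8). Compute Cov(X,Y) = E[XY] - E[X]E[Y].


E[X]=3, E[Y]=17/3, E[XY]=44/3
Cov(X,Y) = E[XY] - E[X]E[Y] = 44/3 - 3*17/3 = -7/3

-7/3


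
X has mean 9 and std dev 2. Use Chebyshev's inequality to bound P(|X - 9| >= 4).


k = 4/2 = 2
Chebyshev: P(|X-mu| >= k*sigma) <= 1/k^2 = 1/2^2 = 1/4

1/4


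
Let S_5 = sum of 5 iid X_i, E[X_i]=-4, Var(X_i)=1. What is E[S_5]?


E[S_n] = n*E[X_1] = 5*-4 = -20

-20


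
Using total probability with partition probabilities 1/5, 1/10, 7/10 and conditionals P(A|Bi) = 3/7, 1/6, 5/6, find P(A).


P(A) = P(A|B1)P(B1) + P(A|B2)P(B2) + P(A|B3)P(B3)
= 3/7*1/5 + 1/6*1/10 + 5/6*7/10
= 3/35 + 1/60 + 7/12 = 24/35

24/35


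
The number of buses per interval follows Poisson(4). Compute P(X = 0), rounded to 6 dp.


P(X=0) = e^(-4) * 4^0 / 0!
≈ 0.01831563889 * 1 / 1
≈ 0.018316

0.018316


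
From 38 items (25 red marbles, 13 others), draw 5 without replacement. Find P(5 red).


P(X=5) = C(25,5)*C(13,0) / C(38,5)
= 53130*1 / 501942
= 53130/501942 = 1265/11951

1265/11951


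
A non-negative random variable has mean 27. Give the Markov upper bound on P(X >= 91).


Markov: P(X >= a) <= E[X]/a
P(X >= 91) <= 27/91

27/91


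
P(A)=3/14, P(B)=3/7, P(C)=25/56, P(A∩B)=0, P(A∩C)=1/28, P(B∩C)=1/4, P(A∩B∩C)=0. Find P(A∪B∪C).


P(A∪B∪C) = P(A)+P(B)+P(C) - P(AB)-P(AC)-P(BC) + P(ABC)
= 3/14+3/7+25/56 - 0-1/28-1/4 + 0
= 45/56

45/56


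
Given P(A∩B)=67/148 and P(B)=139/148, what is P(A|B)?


P(A|B) = P(A∩B)/P(B) = (67/148)/(139/148) = 67/139

67/139


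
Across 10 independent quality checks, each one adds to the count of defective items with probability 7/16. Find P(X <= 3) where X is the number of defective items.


P(X<=3) = P(X=0) + P(X=1) + P(X=2) + P(X=3)
= 3486784401/1099511627776 + 13559717115/549755813888 + 94918019805/1099511627776 + 24608375505/137438953472
= 80597810619/274877906944

80597810619/274877906944


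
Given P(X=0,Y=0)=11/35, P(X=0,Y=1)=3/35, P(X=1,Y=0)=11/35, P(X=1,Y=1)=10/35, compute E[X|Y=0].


P(Y=0) = 22/35
E[X|Y=0] = (0*11 + 1*11)/22 = 11/22 = 1/2

1/2


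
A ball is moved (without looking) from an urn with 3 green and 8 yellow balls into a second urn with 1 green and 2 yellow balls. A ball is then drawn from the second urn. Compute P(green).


P(transfer green) = 3/11; P(transfer yellow) = 8/11
If green transferred: Urn II has 2 green of 4, so P(green|green moved) = 1/2
If yellow transferred: Urn II has 1 green of 4, so P(green|yellow moved) = 1/4
By total probability: P(green) = 3/11*1/2 + 8/11*1/4 = 7/22

7/22


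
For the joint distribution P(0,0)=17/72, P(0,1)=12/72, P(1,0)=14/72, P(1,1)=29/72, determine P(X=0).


P(X=0) = P(0,0)+P(0,1) = 17/72 + 12/72 = 29/72

29/72


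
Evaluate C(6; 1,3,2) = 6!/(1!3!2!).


6! = 720
Denominator: 1!=1 * 3!=6 * 2!=2
Coefficient = 720 / 12 = 60

60


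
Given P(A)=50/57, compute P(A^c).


P(A') = 1 - P(A) = 1 - 50/57 = 7/57

7/57


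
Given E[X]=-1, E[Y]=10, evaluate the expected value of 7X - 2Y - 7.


E[7X - 2Y - 7] = 7*E[X] - 2*E[Y] - 7
= (7)*(-1) + (-2)*(10) + (-7)
= -7 - 20 - 7 = -34

-34


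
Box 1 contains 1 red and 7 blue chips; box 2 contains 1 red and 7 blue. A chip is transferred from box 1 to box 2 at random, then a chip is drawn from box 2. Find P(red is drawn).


P(transfer red) = 1/8; P(transfer blue) = 7/8
If red transferred: Urn II has 2 red of 9, so P(red|red moved) = 2/9
If blue transferred: Urn II has 1 red of 9, so P(red|blue moved) = 1/9
By total probability: P(red) = 1/8*2/9 + 7/8*1/9 = 1/8

1/8


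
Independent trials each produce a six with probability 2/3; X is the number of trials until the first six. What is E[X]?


For geometric (trials until first success), E[X] = 1/p = 1/(2/3) = 3/2

3/2


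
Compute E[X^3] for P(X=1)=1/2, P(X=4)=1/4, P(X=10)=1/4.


E[X^3] = sum(g(x)*P(x))
= 1*1/2 + 64*1/4 + 1000*1/4
= 533/2

533/2


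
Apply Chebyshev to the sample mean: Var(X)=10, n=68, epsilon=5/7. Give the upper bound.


Var(Xbar) = Var(X)/n = 10/68
Chebyshev: P(|Xbar-mu| >= 5/7) <= Var(Xbar)/(5/7)^2 = (5/34)/(25/49) = 49/170

49/170


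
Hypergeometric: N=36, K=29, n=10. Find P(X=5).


P(X=5) = C(29,5)*C(7,5) / C(36,10)
= 118755*21 / 254186856
= 2493855/254186856 = 455/46376

455/46376


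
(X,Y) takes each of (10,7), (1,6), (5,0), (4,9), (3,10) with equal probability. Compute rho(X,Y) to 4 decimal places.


Cov(X,Y) = -1.0400, Var(X) = 9.0400, Var(Y) = 12.2400
rho = Cov/(sqrt(VarX)*sqrt(VarY)) = -0.0989

-0.0989


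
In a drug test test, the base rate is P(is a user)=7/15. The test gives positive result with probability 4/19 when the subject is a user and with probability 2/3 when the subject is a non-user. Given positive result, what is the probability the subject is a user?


P(A) = P(A|B)P(B) + P(A|B')P(B') = 4/19*7/15 + 2/3*8/15 = 388/855
P(B|A) = P(A|B)P(B)/P(A) = (28/285)/(388/855) = 21/97

21/97


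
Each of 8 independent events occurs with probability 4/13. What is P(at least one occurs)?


P(at least one) = 1 - P(none)
P(none) = (1 - 4/13)^8 = (9/13)^8 = 43046721/815730721
P(at least one) = 1 - 43046721/815730721 = 772684000/815730721

772684000/815730721


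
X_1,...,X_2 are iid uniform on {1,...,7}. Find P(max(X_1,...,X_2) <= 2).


P(max <= 2) = P(all X_i <= 2) = (P(X_1 <= 2))^2
= (2/7)^2 = 4/49

4/49


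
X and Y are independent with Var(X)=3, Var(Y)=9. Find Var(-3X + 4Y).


Independence => Cov(X,Y)=0
Var(-3X + 4Y) = (-3)^2*Var(X) + 4^2*Var(Y)
= 9*3 + 16*9 = 171

171


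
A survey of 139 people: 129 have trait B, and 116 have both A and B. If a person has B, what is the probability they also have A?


P(A|B) = P(A∩B)/P(B) = (116/139)/(129/139) = 116/129

116/129


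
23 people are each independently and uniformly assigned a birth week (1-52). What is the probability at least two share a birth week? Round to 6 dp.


P(all different) = prod((52-i)/52 for i=0..22) = 0.003105
P(at least one match) = 1 - 0.003105 = 0.996895

0.996895


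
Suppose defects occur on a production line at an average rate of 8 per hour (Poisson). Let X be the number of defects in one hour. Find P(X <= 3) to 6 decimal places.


P(X<=3) = e^(-8)*8^0/0! + e^(-8)*8^1/1! + e^(-8)*8^2/2! + e^(-8)*8^3/3!
≈ 0.0003354626 + 0.0026837010 + 0.0107348041 + 0.0286261442
= 0.0423801119
≈ 0.042380

0.042380


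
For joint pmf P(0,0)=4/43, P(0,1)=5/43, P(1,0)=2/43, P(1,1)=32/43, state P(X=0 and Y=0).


Read from table: P(X=0, Y=0) = 4/43

4/43


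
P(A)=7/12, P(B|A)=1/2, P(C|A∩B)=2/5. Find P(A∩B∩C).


P(A∩B∩C) = P(A) * P(B|A) * P(C|A∩B)
= 7/12 * 1/2 * 2/5
= 7/24 * 2/5 = 7/60

7/60


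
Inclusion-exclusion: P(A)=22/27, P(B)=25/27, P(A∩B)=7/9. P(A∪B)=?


P(A∪B) = P(A) + P(B) - P(A∩B)
= 22/27 + 25/27 - 7/9 = 26/27

26/27


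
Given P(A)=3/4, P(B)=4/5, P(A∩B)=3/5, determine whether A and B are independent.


P(A)*P(B) = 3/4*4/5 = 3/5
P(A∩B) = 3/5, which equals P(A)P(B), so independent

Yes, A and B are independent


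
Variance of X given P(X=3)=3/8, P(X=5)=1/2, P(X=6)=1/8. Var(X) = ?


E[X] = 35/8, E[X^2] = 163/8
Var(X) = E[X^2] - (E[X])^2 = 163/8 - (35/8)^2 = 79/64

79/64


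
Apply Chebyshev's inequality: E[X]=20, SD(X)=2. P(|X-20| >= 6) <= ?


k = 6/2 = 3
Chebyshev: P(|X-mu| >= k*sigma) <= 1/k^2 = 1/3^2 = 1/9

1/9


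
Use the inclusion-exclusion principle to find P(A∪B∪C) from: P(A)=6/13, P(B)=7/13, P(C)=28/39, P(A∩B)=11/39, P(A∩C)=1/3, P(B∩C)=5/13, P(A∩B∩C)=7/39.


P(A∪B∪C) = P(A)+P(B)+P(C) - P(AB)-P(AC)-P(BC) + P(ABC)
= 6/13+7/13+28/39 - 11/39-1/3-5/13 + 7/39
= 35/39

35/39


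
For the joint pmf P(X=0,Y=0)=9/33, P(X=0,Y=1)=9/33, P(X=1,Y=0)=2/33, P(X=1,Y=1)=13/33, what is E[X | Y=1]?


P(Y=1) = 22/33
E[X|Y=1] = (0*9 + 1*13)/22 = 13/22

13/22


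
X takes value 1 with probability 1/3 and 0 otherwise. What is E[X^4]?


For Bernoulli: X in {0,1}
E[X^4] = 0^4*(1-1/3) + 1^4*1/3 = 1/3

1/3


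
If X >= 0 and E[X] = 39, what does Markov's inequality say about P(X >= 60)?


Markov: P(X >= a) <= E[X]/a
P(X >= 60) <= 39/60 = 13/20

13/20


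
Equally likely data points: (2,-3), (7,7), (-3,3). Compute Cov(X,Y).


E[X]=2, E[Y]=7/3, E[XY]=34/3
Cov(X,Y) = E[XY] - E[X]E[Y] = 34/3 - 2*7/3 = 20/3

20/3


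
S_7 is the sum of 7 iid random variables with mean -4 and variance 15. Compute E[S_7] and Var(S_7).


E[S_n] = n*mu = 7*-4 = -28
Var(S_n) = n*sigma^2 = 7*15 = 105

E[S_7]=-28, Var(S_7)=105


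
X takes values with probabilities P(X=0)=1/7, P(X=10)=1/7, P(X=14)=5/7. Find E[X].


E[X] = sum(x * P(x))
= 0*1/7 + 10*1/7 + 14*5/7
= 80/7

80/7


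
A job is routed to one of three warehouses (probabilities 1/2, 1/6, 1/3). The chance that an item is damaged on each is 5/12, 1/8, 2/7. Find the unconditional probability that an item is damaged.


P(A) = P(A|B1)P(B1) + P(A|B2)P(B2) + P(A|B3)P(B3)
= 5/12*1/2 + 1/8*1/6 + 2/7*1/3
= 5/24 + 1/48 + 2/21 = 109/336

109/336


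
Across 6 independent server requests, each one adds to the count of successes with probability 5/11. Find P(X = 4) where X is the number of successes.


P(X=4) = C(6,4) * p^4 * (1-p)^2
= 15 * 625/14641 * 36/121
= 337500/1771561

337500/1771561


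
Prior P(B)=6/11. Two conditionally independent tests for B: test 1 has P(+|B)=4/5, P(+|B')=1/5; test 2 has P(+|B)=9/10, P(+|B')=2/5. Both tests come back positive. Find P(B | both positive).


After test 1: P(+) = 4/5*6/11 + 1/5*5/11 = 29/55
P(B|+) = (24/55)/(29/55) = 24/29
After test 2 (use post1 as new prior): P(+) = 9/10*24/29 + 2/5*5/29 = 118/145
P(B|+,+) = (108/145)/(118/145) = 54/59

54/59


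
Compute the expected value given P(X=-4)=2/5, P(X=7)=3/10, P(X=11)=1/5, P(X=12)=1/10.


E[X] = sum(x * P(x))
= -4*2/5 + 7*3/10 + 11*1/5 + 12*1/10
= 39/10

39/10


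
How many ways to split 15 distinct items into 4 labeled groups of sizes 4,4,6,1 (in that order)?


15! = 1307674368000
Denominator: 4!=24 * 4!=24 * 6!=720 * 1!=1
Coefficient = 1307674368000 / 414720 = 3153150

3153150


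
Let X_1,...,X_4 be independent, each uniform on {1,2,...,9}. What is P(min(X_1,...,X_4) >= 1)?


P(min >= 1) = P(all X_i >= 1) = (P(X_1 >= 1))^4
= (9/9)^4 = 1^4 = 1

1


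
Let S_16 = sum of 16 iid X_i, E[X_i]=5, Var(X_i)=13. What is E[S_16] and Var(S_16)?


E[S_n] = n*mu = 16*5 = 80
Var(S_n) = n*sigma^2 = 16*13 = 208

E[S_16]=80, Var(S_16)=208


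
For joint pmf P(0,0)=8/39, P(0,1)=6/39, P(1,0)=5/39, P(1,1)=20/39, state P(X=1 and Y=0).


Read from table: P(X=1, Y=0) = 5/39

5/39


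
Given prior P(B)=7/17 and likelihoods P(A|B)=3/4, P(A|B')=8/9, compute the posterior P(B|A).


P(A) = P(A|B)P(B) + P(A|B')P(B') = 3/4*7/17 + 8/9*10/17 = 509/612
P(B|A) = P(A|B)P(B)/P(A) = (21/68)/(509/612) = 189/509

189/509


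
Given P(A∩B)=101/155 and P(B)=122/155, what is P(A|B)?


P(A|B) = P(A∩B)/P(B) = (101/155)/(122/155) = 101/122

101/122


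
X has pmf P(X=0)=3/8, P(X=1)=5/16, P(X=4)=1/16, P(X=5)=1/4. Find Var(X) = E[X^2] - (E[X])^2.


E[X] = 29/16, E[X^2] = 121/16
Var(X) = E[X^2] - (E[X])^2 = 121/16 - (29/16)^2 = 1095/256

1095/256


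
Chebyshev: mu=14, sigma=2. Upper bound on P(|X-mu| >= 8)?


k = 8/2 = 4
Chebyshev: P(|X-mu| >= k*sigma) <= 1/k^2 = 1/4^2 = 1/16

1/16


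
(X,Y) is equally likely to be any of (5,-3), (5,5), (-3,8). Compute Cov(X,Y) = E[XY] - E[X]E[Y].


E[X]=7/3, E[Y]=10/3, E[XY]=-14/3
Cov(X,Y) = E[XY] - E[X]E[Y] = -14/3 - 7/3*10/3 = -112/9

-112/9


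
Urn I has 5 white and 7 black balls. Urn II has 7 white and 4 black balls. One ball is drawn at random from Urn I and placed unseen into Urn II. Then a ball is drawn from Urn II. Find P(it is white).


P(transfer white) = 5/12; P(transfer black) = 7/12
If white transferred: Urn II has 8 white of 12, so P(white|white moved) = 2/3
If black transferred: Urn II has 7 white of 12, so P(white|black moved) = 7/12
By total probability: P(white) = 5/12*2/3 + 7/12*7/12 = 89/144

89/144


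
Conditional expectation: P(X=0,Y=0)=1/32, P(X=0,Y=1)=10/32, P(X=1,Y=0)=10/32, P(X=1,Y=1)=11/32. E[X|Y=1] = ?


P(Y=1) = 21/32
E[X|Y=1] = (0*10 + 1*11)/21 = 11/21

11/21


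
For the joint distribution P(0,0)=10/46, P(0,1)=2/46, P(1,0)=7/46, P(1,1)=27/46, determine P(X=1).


P(X=1) = P(1,0)+P(1,1) = 7/46 + 27/46 = 34/46 = 17/23

17/23


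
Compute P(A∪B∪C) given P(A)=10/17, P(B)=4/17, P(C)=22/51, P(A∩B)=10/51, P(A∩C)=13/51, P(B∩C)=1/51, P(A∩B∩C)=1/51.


P(A∪B∪C) = P(A)+P(B)+P(C) - P(AB)-P(AC)-P(BC) + P(ABC)
= 10/17+4/17+22/51 - 10/51-13/51-1/51 + 1/51
= 41/51

41/51


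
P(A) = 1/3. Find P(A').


P(A') = 1 - P(A) = 1 - 1/3 = 2/3

2/3


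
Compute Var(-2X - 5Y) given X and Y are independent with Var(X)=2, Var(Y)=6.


Independence => Cov(X,Y)=0
Var(-2X - 5Y) = (-2)^2*Var(X) + (-5)^2*Var(Y)
= 4*2 + 25*6 = 158

158


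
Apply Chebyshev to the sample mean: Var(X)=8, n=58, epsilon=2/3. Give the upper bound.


Var(Xbar) = Var(X)/n = 8/58
Chebyshev: P(|Xbar-mu| >= 2/3) <= Var(Xbar)/(2/3)^2 = (4/29)/(4/9) = 9/29

9/29


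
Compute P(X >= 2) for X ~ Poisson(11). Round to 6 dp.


P(X>=2) = 1 - P(X<=1) = 1 - (e^(-11)*11^0/0! + e^(-11)*11^1/1!)
≈ 1 - (0.0000167017 + 0.0001837187)
= 1 - 0.0002004204 = 0.9997995796
≈ 0.999800

0.999800


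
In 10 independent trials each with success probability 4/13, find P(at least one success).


P(at least one) = 1 - P(none)
P(none) = (1 - 4/13)^10 = (9/13)^10 = 3486784401/137858491849
P(at least one) = 1 - 3486784401/137858491849 = 134371707448/137858491849

134371707448/137858491849


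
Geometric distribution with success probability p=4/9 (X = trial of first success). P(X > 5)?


P(X > 5) = P(first 5 trials all fail) = (1-p)^5 = (5/9)^5 = 3125/59049

3125/59049


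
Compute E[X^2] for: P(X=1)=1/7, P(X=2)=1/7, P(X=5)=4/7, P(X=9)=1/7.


E[X^2] = sum(x^2 * P(x))
= 1*1/7 + 4*1/7 + 25*4/7 + 81*1/7
= 186/7

186/7


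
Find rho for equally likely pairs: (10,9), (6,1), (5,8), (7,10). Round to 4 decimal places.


Cov(X,Y) = 2.5000, Var(X) = 3.5000, Var(Y) = 12.5000
rho = Cov/(sqrt(VarX)*sqrt(VarY)) = 0.3780

0.3780


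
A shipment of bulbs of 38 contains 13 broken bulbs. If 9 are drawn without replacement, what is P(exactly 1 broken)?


P(X=1) = C(13,1)*C(25,8) / C(38,9)
= 13*1081575 / 163011640
= 14060475/163011640 = 13455/155992

13455/155992
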